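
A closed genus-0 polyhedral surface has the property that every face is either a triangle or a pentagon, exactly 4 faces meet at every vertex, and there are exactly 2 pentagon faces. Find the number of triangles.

Let x be the number of triangles; then F = 2 + x.
Edge–face incidences: 2E = 5·2 + 3·x = 10 + 3x.
Every vertex has degree 4, so 4V = 2E.
Euler: V − E + F = 2 ⇒ (2E)/4 − E + (2 + x) = 2.
Multiply by 8: 2·(2E) − 4·(2E) + 8·(2 + x) = 16, i.e. 16 + 8x − 2·(10 + 3x) = 16.
Collecting terms: 2x − 4 = 16, so 2x = 20, so x = 10.
Then 2E = 10 + 3·10 = 40, so E = 20, V = 2E/4 = 10, F = 2 + 10 = 12.

10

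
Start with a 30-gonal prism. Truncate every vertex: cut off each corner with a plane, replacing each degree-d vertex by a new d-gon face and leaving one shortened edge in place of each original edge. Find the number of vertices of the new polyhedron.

180

The base solid has V = 60, E = 90, F = 32.
Truncation replaces each original edge-end by a new vertex, so V′ = 2E = 180.
Each original edge survives, and each old vertex of degree d contributes d new edges; summing degrees gives Σd = 2E, so E′ = E + 2E = 3E = 270.
Each original face survives and each original vertex becomes one new face: F′ = F + V = 92.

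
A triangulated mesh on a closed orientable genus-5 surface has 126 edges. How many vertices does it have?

χ = 2 − 2·5 = -8, and every face is a triangle so 3F = 2E.
F = 2E/3 = 84. Then V = -8 + E − F = -8 + 126 − 84 = 34.

34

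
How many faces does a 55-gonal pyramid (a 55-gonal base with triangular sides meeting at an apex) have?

A pyramid on an n-gon base has one n-gon and n triangles: V = 55 + 1 = 56, E = 2·55 = 110, F = 55 + 1 = 56.

56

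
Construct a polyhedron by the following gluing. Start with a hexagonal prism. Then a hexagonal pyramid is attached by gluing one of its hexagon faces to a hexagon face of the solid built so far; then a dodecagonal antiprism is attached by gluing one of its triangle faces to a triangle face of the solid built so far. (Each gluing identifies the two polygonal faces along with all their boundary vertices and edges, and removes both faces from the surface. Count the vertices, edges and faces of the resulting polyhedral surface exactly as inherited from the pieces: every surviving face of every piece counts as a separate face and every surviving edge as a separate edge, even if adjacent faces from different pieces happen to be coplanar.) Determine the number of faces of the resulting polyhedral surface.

37

A hexagonal prism: V=12, E=18, F=8.
Attach a hexagonal pyramid (V=7, E=12, F=7) along a 6-gon: merge 6 vertices and 6 edges, delete both glued faces → V=13, E=24, F=13.
Attach a dodecagonal antiprism (V=24, E=48, F=26) along a 3-gon: merge 3 vertices and 3 edges, delete both glued faces → V=34, E=69, F=37.
Check: V − E + F = 34 − 69 + 37 = 2.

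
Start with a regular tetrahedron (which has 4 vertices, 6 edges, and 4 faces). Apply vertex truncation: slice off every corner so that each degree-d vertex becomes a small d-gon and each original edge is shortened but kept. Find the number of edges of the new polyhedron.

18

Truncation replaces each original edge-end by a new vertex, so V′ = 2E = 12.
Each original edge survives, and each old vertex of degree d contributes d new edges; summing degrees gives Σd = 2E, so E′ = E + 2E = 3E = 18.
Each original face survives and each original vertex becomes one new face: F′ = F + V = 8.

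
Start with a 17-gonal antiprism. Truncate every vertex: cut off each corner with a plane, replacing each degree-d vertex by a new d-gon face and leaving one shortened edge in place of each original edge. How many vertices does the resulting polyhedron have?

136

The base solid has V = 34, E = 68, F = 36.
Truncation replaces each original edge-end by a new vertex, so V′ = 2E = 136.
Each original edge survives, and each old vertex of degree d contributes d new edges; summing degrees gives Σd = 2E, so E′ = E + 2E = 3E = 204.
Each original face survives and each original vertex becomes one new face: F′ = F + V = 70.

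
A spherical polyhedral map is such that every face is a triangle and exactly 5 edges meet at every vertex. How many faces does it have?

Each face has 3 edges and each edge borders two faces, so 2E = 3F.
Each vertex has degree 5, so 5V = 2E and hence V = 3F/5.
Euler: V − E + F = 2 ⇒ (3F/5) − (3F/2) + F = 2.
Multiply by 10: (6 − 15 + 10)F = 20, i.e. 1F = 20.
So F = 20, E = 3·20/2 = 30, V = 3·20/5 = 12.

20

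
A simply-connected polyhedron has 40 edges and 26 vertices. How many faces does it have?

Here V − E + F = 2.
F = 2 − V + E = 2 − 26 + 40 = 16.

16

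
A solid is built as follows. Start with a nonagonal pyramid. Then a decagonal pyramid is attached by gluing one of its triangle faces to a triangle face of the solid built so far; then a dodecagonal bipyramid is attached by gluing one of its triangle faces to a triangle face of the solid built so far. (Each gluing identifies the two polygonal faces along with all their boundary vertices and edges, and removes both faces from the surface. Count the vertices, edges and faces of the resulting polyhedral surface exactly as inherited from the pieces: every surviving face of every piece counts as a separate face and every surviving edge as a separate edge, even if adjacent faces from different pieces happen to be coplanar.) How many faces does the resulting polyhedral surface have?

41

A nonagonal pyramid: V=10, E=18, F=10.
Attach a decagonal pyramid (V=11, E=20, F=11) along a 3-gon: merge 3 vertices and 3 edges, delete both glued faces → V=18, E=35, F=19.
Attach a dodecagonal bipyramid (V=14, E=36, F=24) along a 3-gon: merge 3 vertices and 3 edges, delete both glued faces → V=29, E=68, F=41.
Check: V − E + F = 29 − 68 + 41 = 2.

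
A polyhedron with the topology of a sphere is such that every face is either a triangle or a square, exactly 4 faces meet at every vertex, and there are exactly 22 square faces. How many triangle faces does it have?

8

Let x be the number of triangles; then F = 22 + x.
Edge–face incidences: 2E = 4·22 + 3·x = 88 + 3x.
Every vertex has degree 4, so 4V = 2E.
Euler: V − E + F = 2 ⇒ (2E)/4 − E + (22 + x) = 2.
Multiply by 8: 2·(2E) − 4·(2E) + 8·(22 + x) = 16, i.e. 176 + 8x − 2·(88 + 3x) = 16.
Collecting terms: 2x = 16, so x = 8.
Then 2E = 88 + 3·8 = 112, so E = 56, V = 2E/4 = 28, F = 22 + 8 = 30.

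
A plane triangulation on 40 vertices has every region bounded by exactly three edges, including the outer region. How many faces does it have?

76

In a plane triangulation 3F = 2E and V − E + F = 2, so F = 2V − 4 = 2·40 − 4 = 76.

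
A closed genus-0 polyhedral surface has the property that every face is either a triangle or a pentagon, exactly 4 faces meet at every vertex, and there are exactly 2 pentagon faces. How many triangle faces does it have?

10

Let x be the number of triangles; then F = 2 + x.
Edge–face incidences: 2E = 5·2 + 3·x = 10 + 3x.
Every vertex has degree 4, so 4V = 2E.
Euler: V − E + F = 2 ⇒ (2E)/4 − E + (2 + x) = 2.
Multiply by 8: 2·(2E) − 4·(2E) + 8·(2 + x) = 16, i.e. 16 + 8x − 2·(10 + 3x) = 16.
Collecting terms: 2x − 4 = 16, so 2x = 20, so x = 10.
Then 2E = 10 + 3·10 = 40, so E = 20, V = 2E/4 = 10, F = 2 + 10 = 12.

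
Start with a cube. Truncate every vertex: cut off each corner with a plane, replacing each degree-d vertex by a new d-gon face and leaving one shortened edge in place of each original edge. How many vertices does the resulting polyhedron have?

The base solid has V = 8, E = 12, F = 6.
Truncation replaces each original edge-end by a new vertex, so V′ = 2E = 24.
Each original edge survives, and each old vertex of degree d contributes d new edges; summing degrees gives Σd = 2E, so E′ = E + 2E = 3E = 36.
Each original face survives and each original vertex becomes one new face: F′ = F + V = 14.

24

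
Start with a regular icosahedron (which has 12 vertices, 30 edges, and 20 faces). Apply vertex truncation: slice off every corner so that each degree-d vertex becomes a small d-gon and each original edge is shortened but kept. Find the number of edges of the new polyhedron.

90

Truncation replaces each original edge-end by a new vertex, so V′ = 2E = 60.
Each original edge survives, and each old vertex of degree d contributes d new edges; summing degrees gives Σd = 2E, so E′ = E + 2E = 3E = 90.
Each original face survives and each original vertex becomes one new face: F′ = F + V = 32.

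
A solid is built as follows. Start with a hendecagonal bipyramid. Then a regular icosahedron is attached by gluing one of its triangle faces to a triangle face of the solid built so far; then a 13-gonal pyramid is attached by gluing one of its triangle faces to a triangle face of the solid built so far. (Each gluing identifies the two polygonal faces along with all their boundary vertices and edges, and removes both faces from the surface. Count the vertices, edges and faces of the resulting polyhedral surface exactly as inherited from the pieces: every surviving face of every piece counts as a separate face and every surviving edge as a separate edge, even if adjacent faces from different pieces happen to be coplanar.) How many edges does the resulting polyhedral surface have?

83

A hendecagonal bipyramid: V=13, E=33, F=22.
Attach a regular icosahedron (V=12, E=30, F=20) along a 3-gon: merge 3 vertices and 3 edges, delete both glued faces → V=22, E=60, F=40.
Attach a 13-gonal pyramid (V=14, E=26, F=14) along a 3-gon: merge 3 vertices and 3 edges, delete both glued faces → V=33, E=83, F=52.
Check: V − E + F = 33 − 83 + 52 = 2.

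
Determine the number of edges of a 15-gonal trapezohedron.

The n-trapezohedron (dual of the n-antiprism) has V = 2·15 + 2 = 32, E = 4·15 = 60, F = 2·15 = 30.
Check: V − E + F = 32 − 60 + 30 = 2.

60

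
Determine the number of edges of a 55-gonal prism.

A prism on an n-gon has two n-gon bases and n rectangular sides: V = 2·55 = 110, E = 3·55 = 165, F = 55 + 2 = 57.

165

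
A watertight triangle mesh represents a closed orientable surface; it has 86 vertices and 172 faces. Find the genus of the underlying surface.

Every face is a triangle, so 2E = 3·172 = 516, giving E = 258.
χ = V − E + F = 86 − 258 + 172 = 0.
For a closed orientable surface χ = 2 − 2g, so g = (2 − (0))/2 = 1.

1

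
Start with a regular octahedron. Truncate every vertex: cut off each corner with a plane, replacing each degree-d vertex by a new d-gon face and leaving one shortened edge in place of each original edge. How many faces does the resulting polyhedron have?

14

The base solid has V = 6, E = 12, F = 8.
Truncation replaces each original edge-end by a new vertex, so V′ = 2E = 24.
Each original edge survives, and each old vertex of degree d contributes d new edges; summing degrees gives Σd = 2E, so E′ = E + 2E = 3E = 36.
Each original face survives and each original vertex becomes one new face: F′ = F + V = 14.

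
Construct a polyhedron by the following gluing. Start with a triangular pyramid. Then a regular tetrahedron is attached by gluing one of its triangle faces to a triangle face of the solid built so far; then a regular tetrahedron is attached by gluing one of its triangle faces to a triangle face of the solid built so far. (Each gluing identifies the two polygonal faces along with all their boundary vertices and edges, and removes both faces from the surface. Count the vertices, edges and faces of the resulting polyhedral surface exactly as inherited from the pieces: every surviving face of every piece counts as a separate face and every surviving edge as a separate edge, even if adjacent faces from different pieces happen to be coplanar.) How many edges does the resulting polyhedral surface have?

A triangular pyramid: V=4, E=6, F=4.
Attach a regular tetrahedron (V=4, E=6, F=4) along a 3-gon: merge 3 vertices and 3 edges, delete both glued faces → V=5, E=9, F=6.
Attach a regular tetrahedron (V=4, E=6, F=4) along a 3-gon: merge 3 vertices and 3 edges, delete both glued faces → V=6, E=12, F=8.
Check: V − E + F = 6 − 12 + 8 = 2.

12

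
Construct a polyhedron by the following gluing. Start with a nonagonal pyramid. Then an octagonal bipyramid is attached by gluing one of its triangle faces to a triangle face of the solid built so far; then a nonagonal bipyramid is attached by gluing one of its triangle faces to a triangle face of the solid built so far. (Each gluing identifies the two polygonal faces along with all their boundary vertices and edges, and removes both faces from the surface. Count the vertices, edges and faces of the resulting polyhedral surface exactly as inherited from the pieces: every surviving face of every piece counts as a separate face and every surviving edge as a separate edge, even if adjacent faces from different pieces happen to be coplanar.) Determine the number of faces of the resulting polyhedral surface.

A nonagonal pyramid: V=10, E=18, F=10.
Attach an octagonal bipyramid (V=10, E=24, F=16) along a 3-gon: merge 3 vertices and 3 edges, delete both glued faces → V=17, E=39, F=24.
Attach a nonagonal bipyramid (V=11, E=27, F=18) along a 3-gon: merge 3 vertices and 3 edges, delete both glued faces → V=25, E=63, F=40.
Check: V − E + F = 25 − 63 + 40 = 2.

40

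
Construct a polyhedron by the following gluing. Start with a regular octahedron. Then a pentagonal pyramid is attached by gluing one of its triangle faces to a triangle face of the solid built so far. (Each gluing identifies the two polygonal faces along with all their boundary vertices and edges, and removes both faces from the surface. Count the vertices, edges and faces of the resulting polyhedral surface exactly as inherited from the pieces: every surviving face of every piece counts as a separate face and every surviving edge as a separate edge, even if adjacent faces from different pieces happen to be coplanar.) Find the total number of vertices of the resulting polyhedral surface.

9

A regular octahedron: V=6, E=12, F=8.
Attach a pentagonal pyramid (V=6, E=10, F=6) along a 3-gon: merge 3 vertices and 3 edges, delete both glued faces → V=9, E=19, F=12.
Check: V − E + F = 9 − 19 + 12 = 2.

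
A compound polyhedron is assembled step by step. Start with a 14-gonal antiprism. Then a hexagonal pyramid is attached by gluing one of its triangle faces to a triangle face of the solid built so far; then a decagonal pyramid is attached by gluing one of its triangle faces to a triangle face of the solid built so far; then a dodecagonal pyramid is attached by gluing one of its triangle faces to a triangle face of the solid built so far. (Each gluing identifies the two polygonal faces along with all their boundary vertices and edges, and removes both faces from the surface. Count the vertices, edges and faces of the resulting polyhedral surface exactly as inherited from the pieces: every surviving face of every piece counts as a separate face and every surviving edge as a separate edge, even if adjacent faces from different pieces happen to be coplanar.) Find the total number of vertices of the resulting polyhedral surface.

A 14-gonal antiprism: V=28, E=56, F=30.
Attach a hexagonal pyramid (V=7, E=12, F=7) along a 3-gon: merge 3 vertices and 3 edges, delete both glued faces → V=32, E=65, F=35.
Attach a decagonal pyramid (V=11, E=20, F=11) along a 3-gon: merge 3 vertices and 3 edges, delete both glued faces → V=40, E=82, F=44.
Attach a dodecagonal pyramid (V=13, E=24, F=13) along a 3-gon: merge 3 vertices and 3 edges, delete both glued faces → V=50, E=103, F=55.
Check: V − E + F = 50 − 103 + 55 = 2.

50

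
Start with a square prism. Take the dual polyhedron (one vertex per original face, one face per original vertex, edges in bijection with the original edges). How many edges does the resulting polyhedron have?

12

The base solid has V = 8, E = 12, F = 6.
The dual swaps V and F and preserves E: V′ = F = 6, E′ = E = 12, F′ = V = 8.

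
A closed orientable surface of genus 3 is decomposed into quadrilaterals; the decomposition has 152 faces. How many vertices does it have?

148

χ = 2 − 2·3 = -4, and every face is a square so 4F = 2E.
E = 4·152/2 = 304. Then V = -4 + E − F = -4 + 304 − 152 = 148.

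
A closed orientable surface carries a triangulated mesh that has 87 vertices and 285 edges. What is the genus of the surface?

5

Every face is a triangle and each edge borders two faces, so 3F = 2·285, giving F = 190.
χ = V − E + F = 87 − 285 + 190 = -8.
For a closed orientable surface χ = 2 − 2g, so g = (2 − (-8))/2 = 5.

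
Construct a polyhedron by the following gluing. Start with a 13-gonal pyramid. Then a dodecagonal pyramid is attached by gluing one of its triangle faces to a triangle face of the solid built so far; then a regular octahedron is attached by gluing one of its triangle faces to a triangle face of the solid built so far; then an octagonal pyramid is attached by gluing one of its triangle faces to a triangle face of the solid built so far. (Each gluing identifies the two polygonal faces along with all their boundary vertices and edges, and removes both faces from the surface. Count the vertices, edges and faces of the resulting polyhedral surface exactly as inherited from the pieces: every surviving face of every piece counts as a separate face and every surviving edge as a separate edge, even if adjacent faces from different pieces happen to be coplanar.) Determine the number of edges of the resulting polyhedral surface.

69

A 13-gonal pyramid: V=14, E=26, F=14.
Attach a dodecagonal pyramid (V=13, E=24, F=13) along a 3-gon: merge 3 vertices and 3 edges, delete both glued faces → V=24, E=47, F=25.
Attach a regular octahedron (V=6, E=12, F=8) along a 3-gon: merge 3 vertices and 3 edges, delete both glued faces → V=27, E=56, F=31.
Attach an octagonal pyramid (V=9, E=16, F=9) along a 3-gon: merge 3 vertices and 3 edges, delete both glued faces → V=33, E=69, F=38.
Check: V − E + F = 33 − 69 + 38 = 2.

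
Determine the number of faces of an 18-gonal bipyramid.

A bipyramid over an n-gon has 2n triangular faces and n + 2 vertices: V = 18 + 2 = 20, E = 3·18 = 54, F = 2·18 = 36.
Check: V − E + F = 20 − 54 + 36 = 2.

36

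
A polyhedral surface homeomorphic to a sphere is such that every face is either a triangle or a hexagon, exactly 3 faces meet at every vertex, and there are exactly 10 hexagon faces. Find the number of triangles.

4

Let x be the number of triangles; then F = 10 + x.
Edge–face incidences: 2E = 6·10 + 3·x = 60 + 3x.
Every vertex has degree 3, so 3V = 2E.
Euler: V − E + F = 2 ⇒ (2E)/3 − E + (10 + x) = 2.
Multiply by 6: 2·(2E) − 3·(2E) + 6·(10 + x) = 12, i.e. 60 + 6x − (60 + 3x) = 12.
Collecting terms: 3x = 12, so x = 4.
Then 2E = 60 + 3·4 = 72, so E = 36, V = 2E/3 = 24, F = 10 + 4 = 14.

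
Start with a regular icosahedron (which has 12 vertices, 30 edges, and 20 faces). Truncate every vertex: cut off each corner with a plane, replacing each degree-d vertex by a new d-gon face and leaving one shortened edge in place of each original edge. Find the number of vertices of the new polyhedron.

Truncation replaces each original edge-end by a new vertex, so V′ = 2E = 60.
Each original edge survives, and each old vertex of degree d contributes d new edges; summing degrees gives Σd = 2E, so E′ = E + 2E = 3E = 90.
Each original face survives and each original vertex becomes one new face: F′ = F + V = 32.

60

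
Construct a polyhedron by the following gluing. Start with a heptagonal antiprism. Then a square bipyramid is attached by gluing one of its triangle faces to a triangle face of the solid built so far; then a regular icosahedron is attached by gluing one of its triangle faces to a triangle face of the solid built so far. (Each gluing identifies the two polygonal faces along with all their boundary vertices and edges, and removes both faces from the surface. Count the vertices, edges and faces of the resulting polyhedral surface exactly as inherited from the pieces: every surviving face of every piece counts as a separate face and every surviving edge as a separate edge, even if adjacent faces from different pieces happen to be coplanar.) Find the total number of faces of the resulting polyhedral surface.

A heptagonal antiprism: V=14, E=28, F=16.
Attach a square bipyramid (V=6, E=12, F=8) along a 3-gon: merge 3 vertices and 3 edges, delete both glued faces → V=17, E=37, F=22.
Attach a regular icosahedron (V=12, E=30, F=20) along a 3-gon: merge 3 vertices and 3 edges, delete both glued faces → V=26, E=64, F=40.
Check: V − E + F = 26 − 64 + 40 = 2.

40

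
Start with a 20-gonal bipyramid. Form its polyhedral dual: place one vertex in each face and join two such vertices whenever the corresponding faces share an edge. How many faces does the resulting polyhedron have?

22

The base solid has V = 22, E = 60, F = 40.
The dual swaps V and F and preserves E: V′ = F = 40, E′ = E = 60, F′ = V = 22.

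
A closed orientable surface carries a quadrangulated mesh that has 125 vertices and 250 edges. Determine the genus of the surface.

Every face is a square and each edge borders two faces, so 4F = 2·250, giving F = 125.
χ = V − E + F = 125 − 250 + 125 = 0.
For a closed orientable surface χ = 2 − 2g, so g = (2 − (0))/2 = 1.

1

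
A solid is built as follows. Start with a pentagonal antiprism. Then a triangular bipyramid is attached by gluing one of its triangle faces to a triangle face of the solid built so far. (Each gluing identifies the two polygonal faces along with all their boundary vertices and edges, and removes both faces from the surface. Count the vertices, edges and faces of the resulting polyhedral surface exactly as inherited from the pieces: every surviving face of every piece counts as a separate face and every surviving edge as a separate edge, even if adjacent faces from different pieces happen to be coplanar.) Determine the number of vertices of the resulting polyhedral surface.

12

A pentagonal antiprism: V=10, E=20, F=12.
Attach a triangular bipyramid (V=5, E=9, F=6) along a 3-gon: merge 3 vertices and 3 edges, delete both glued faces → V=12, E=26, F=16.
Check: V − E + F = 12 − 26 + 16 = 2.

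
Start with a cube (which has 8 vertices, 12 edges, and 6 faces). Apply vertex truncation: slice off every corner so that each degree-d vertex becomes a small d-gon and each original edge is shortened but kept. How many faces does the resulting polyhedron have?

Truncation replaces each original edge-end by a new vertex, so V′ = 2E = 24.
Each original edge survives, and each old vertex of degree d contributes d new edges; summing degrees gives Σd = 2E, so E′ = E + 2E = 3E = 36.
Each original face survives and each original vertex becomes one new face: F′ = F + V = 14.

14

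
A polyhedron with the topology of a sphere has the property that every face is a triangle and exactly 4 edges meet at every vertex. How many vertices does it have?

Each face has 3 edges and each edge borders two faces, so 2E = 3F.
Each vertex has degree 4, so 4V = 2E and hence V = 3F/4.
Euler: V − E + F = 2 ⇒ (3F/4) − (3F/2) + F = 2.
Multiply by 8: (6 − 12 + 8)F = 16, i.e. 2F = 16.
So F = 8, E = 3·8/2 = 12, V = 3·8/4 = 6.

6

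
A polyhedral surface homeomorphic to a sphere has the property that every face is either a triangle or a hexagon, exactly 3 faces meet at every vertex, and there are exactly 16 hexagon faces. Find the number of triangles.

Let x be the number of triangles; then F = 16 + x.
Edge–face incidences: 2E = 6·16 + 3·x = 96 + 3x.
Every vertex has degree 3, so 3V = 2E.
Euler: V − E + F = 2 ⇒ (2E)/3 − E + (16 + x) = 2.
Multiply by 6: 2·(2E) − 3·(2E) + 6·(16 + x) = 12, i.e. 96 + 6x − (96 + 3x) = 12.
Collecting terms: 3x = 12, so x = 4.
Then 2E = 96 + 3·4 = 108, so E = 54, V = 2E/3 = 36, F = 16 + 4 = 20.

4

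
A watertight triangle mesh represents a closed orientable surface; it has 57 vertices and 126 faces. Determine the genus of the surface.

4

Every face is a triangle, so 2E = 3·126 = 378, giving E = 189.
χ = V − E + F = 57 − 189 + 126 = -6.
For a closed orientable surface χ = 2 − 2g, so g = (2 − (-6))/2 = 4.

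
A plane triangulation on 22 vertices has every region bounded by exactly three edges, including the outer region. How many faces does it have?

40

In a plane triangulation 3F = 2E and V − E + F = 2, so F = 2V − 4 = 2·22 − 4 = 40.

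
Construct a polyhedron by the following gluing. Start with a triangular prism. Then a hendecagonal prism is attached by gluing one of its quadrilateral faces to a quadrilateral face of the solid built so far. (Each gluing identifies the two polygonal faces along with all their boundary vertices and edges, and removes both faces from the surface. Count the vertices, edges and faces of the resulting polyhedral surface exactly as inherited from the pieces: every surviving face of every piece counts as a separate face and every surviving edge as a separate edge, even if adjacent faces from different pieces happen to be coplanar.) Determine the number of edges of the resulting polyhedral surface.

38

A triangular prism: V=6, E=9, F=5.
Attach a hendecagonal prism (V=22, E=33, F=13) along a 4-gon: merge 4 vertices and 4 edges, delete both glued faces → V=24, E=38, F=16.
Check: V − E + F = 24 − 38 + 16 = 2.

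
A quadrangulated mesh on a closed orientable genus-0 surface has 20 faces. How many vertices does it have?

χ = 2 − 2·0 = 2, and every face is a square so 4F = 2E.
E = 4·20/2 = 40. Then V = 2 + E − F = 2 + 40 − 20 = 22.

22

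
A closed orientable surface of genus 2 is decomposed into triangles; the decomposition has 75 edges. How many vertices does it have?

23

χ = 2 − 2·2 = -2, and every face is a triangle so 3F = 2E.
F = 2E/3 = 50. Then V = -2 + E − F = -2 + 75 − 50 = 23.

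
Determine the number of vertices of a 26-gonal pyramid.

A pyramid on an n-gon base has one n-gon and n triangles: V = 26 + 1 = 27, E = 2·26 = 52, F = 26 + 1 = 27.
Check: V − E + F = 27 − 52 + 27 = 2.

27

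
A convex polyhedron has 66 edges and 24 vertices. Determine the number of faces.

44

Here V − E + F = 2.
F = 2 − V + E = 2 − 24 + 66 = 44.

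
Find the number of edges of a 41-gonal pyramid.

82

A pyramid on an n-gon base has one n-gon and n triangles: V = 41 + 1 = 42, E = 2·41 = 82, F = 41 + 1 = 42.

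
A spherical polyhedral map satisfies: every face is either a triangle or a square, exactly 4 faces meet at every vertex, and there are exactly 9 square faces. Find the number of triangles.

Let x be the number of triangles; then F = 9 + x.
Edge–face incidences: 2E = 4·9 + 3·x = 36 + 3x.
Every vertex has degree 4, so 4V = 2E.
Euler: V − E + F = 2 ⇒ (2E)/4 − E + (9 + x) = 2.
Multiply by 8: 2·(2E) − 4·(2E) + 8·(9 + x) = 16, i.e. 72 + 8x − 2·(36 + 3x) = 16.
Collecting terms: 2x = 16, so x = 8.
Then 2E = 36 + 3·8 = 60, so E = 30, V = 2E/4 = 15, F = 9 + 8 = 17.

8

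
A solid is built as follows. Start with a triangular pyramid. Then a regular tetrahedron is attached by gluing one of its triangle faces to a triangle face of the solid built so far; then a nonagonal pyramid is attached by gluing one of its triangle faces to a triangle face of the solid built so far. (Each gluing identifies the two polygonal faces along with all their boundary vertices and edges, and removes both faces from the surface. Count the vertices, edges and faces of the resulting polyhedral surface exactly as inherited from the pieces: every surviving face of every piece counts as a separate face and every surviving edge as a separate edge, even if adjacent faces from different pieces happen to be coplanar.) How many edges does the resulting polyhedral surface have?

A triangular pyramid: V=4, E=6, F=4.
Attach a regular tetrahedron (V=4, E=6, F=4) along a 3-gon: merge 3 vertices and 3 edges, delete both glued faces → V=5, E=9, F=6.
Attach a nonagonal pyramid (V=10, E=18, F=10) along a 3-gon: merge 3 vertices and 3 edges, delete both glued faces → V=12, E=24, F=14.
Check: V − E + F = 12 − 24 + 14 = 2.

24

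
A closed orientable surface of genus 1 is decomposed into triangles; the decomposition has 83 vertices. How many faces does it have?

166

χ = 2 − 2·1 = 0, and every face is a triangle so 3F = 2E.
V − E + F = 0 with E = 3F/2 gives 83 − (3/2 − 1)·F = 0, so F = 166 and E = 249.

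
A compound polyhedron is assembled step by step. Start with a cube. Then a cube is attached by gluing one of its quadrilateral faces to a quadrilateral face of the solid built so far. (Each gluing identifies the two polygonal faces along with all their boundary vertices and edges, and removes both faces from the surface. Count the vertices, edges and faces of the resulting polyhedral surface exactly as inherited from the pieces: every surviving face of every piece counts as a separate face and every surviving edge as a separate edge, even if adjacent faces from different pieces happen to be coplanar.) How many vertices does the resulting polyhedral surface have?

A cube: V=8, E=12, F=6.
Attach a cube (V=8, E=12, F=6) along a 4-gon: merge 4 vertices and 4 edges, delete both glued faces → V=12, E=20, F=10.
Check: V − E + F = 12 − 20 + 10 = 2.

12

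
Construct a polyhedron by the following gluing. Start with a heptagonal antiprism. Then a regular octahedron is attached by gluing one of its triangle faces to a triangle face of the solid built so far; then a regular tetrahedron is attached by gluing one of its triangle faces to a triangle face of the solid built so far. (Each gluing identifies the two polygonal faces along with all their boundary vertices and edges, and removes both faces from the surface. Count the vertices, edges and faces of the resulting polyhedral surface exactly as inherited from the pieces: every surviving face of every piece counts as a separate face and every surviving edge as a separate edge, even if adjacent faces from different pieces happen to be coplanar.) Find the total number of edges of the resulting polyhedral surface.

A heptagonal antiprism: V=14, E=28, F=16.
Attach a regular octahedron (V=6, E=12, F=8) along a 3-gon: merge 3 vertices and 3 edges, delete both glued faces → V=17, E=37, F=22.
Attach a regular tetrahedron (V=4, E=6, F=4) along a 3-gon: merge 3 vertices and 3 edges, delete both glued faces → V=18, E=40, F=24.
Check: V − E + F = 18 − 40 + 24 = 2.

40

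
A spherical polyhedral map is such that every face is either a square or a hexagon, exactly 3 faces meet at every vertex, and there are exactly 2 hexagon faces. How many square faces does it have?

Let x be the number of squares; then F = 2 + x.
Edge–face incidences: 2E = 6·2 + 4·x = 12 + 4x.
Every vertex has degree 3, so 3V = 2E.
Euler: V − E + F = 2 ⇒ (2E)/3 − E + (2 + x) = 2.
Multiply by 6: 2·(2E) − 3·(2E) + 6·(2 + x) = 12, i.e. 12 + 6x − (12 + 4x) = 12.
Collecting terms: 2x = 12, so x = 6.
Then 2E = 12 + 4·6 = 36, so E = 18, V = 2E/3 = 12, F = 2 + 6 = 8.

6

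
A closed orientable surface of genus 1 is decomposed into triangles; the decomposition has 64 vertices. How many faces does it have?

χ = 2 − 2·1 = 0, and every face is a triangle so 3F = 2E.
V − E + F = 0 with E = 3F/2 gives 64 − (3/2 − 1)·F = 0, so F = 128 and E = 192.

128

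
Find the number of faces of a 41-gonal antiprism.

84

An antiprism on an n-gon has two n-gon caps and 2n triangles: V = 2·41 = 82, E = 4·41 = 164, F = 2·41 + 2 = 84.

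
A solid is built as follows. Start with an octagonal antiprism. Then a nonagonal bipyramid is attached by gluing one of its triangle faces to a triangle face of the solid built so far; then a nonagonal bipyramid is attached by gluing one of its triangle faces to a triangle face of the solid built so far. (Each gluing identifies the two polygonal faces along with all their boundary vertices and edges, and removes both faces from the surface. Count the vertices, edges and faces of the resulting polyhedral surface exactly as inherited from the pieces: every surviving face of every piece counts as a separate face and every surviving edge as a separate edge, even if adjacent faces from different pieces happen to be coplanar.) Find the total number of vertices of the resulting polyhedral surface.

32

An octagonal antiprism: V=16, E=32, F=18.
Attach a nonagonal bipyramid (V=11, E=27, F=18) along a 3-gon: merge 3 vertices and 3 edges, delete both glued faces → V=24, E=56, F=34.
Attach a nonagonal bipyramid (V=11, E=27, F=18) along a 3-gon: merge 3 vertices and 3 edges, delete both glued faces → V=32, E=80, F=50.
Check: V − E + F = 32 − 80 + 50 = 2.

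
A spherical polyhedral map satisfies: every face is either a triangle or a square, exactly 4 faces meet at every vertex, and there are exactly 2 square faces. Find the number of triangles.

8

Let x be the number of triangles; then F = 2 + x.
Edge–face incidences: 2E = 4·2 + 3·x = 8 + 3x.
Every vertex has degree 4, so 4V = 2E.
Euler: V − E + F = 2 ⇒ (2E)/4 − E + (2 + x) = 2.
Multiply by 8: 2·(2E) − 4·(2E) + 8·(2 + x) = 16, i.e. 16 + 8x − 2·(8 + 3x) = 16.
Collecting terms: 2x = 16, so x = 8.
Then 2E = 8 + 3·8 = 32, so E = 16, V = 2E/4 = 8, F = 2 + 8 = 10.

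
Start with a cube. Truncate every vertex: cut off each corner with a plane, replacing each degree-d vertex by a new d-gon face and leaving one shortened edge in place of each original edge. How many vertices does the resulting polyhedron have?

24

The base solid has V = 8, E = 12, F = 6.
Truncation replaces each original edge-end by a new vertex, so V′ = 2E = 24.
Each original edge survives, and each old vertex of degree d contributes d new edges; summing degrees gives Σd = 2E, so E′ = E + 2E = 3E = 36.
Each original face survives and each original vertex becomes one new face: F′ = F + V = 14.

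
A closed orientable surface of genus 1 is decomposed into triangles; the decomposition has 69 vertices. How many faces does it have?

χ = 2 − 2·1 = 0, and every face is a triangle so 3F = 2E.
V − E + F = 0 with E = 3F/2 gives 69 − (3/2 − 1)·F = 0, so F = 138 and E = 207.

138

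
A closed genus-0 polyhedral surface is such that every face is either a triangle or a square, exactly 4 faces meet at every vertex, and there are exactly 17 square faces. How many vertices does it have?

23

Let x be the number of triangles; then F = 17 + x.
Edge–face incidences: 2E = 4·17 + 3·x = 68 + 3x.
Every vertex has degree 4, so 4V = 2E.
Euler: V − E + F = 2 ⇒ (2E)/4 − E + (17 + x) = 2.
Multiply by 8: 2·(2E) − 4·(2E) + 8·(17 + x) = 16, i.e. 136 + 8x − 2·(68 + 3x) = 16.
Collecting terms: 2x = 16, so x = 8.
Then 2E = 68 + 3·8 = 92, so E = 46, V = 2E/4 = 23, F = 17 + 8 = 25.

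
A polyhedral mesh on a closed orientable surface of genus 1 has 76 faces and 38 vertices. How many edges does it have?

For a closed orientable surface of genus 1, χ = 2 − 2·1 = 0.
E = V + F − (0) = 38 + 76 − (0) = 114.

114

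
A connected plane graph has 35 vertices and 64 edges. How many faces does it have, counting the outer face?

Euler's formula for a connected plane graph: V − E + F = 2, so F = 2 − 35 + 64 = 31.

31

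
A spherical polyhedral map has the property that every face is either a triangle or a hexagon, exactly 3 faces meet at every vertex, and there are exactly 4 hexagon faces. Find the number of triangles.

Let x be the number of triangles; then F = 4 + x.
Edge–face incidences: 2E = 6·4 + 3·x = 24 + 3x.
Every vertex has degree 3, so 3V = 2E.
Euler: V − E + F = 2 ⇒ (2E)/3 − E + (4 + x) = 2.
Multiply by 6: 2·(2E) − 3·(2E) + 6·(4 + x) = 12, i.e. 24 + 6x − (24 + 3x) = 12.
Collecting terms: 3x = 12, so x = 4.
Then 2E = 24 + 3·4 = 36, so E = 18, V = 2E/3 = 12, F = 4 + 4 = 8.

4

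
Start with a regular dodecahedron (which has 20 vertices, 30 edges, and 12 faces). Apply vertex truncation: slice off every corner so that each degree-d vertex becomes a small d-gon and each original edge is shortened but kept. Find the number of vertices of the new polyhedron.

Truncation replaces each original edge-end by a new vertex, so V′ = 2E = 60.
Each original edge survives, and each old vertex of degree d contributes d new edges; summing degrees gives Σd = 2E, so E′ = E + 2E = 3E = 90.
Each original face survives and each original vertex becomes one new face: F′ = F + V = 32.

60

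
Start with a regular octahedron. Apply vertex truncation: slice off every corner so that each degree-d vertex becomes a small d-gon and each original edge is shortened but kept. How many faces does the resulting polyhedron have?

The base solid has V = 6, E = 12, F = 8.
Truncation replaces each original edge-end by a new vertex, so V′ = 2E = 24.
Each original edge survives, and each old vertex of degree d contributes d new edges; summing degrees gives Σd = 2E, so E′ = E + 2E = 3E = 36.
Each original face survives and each original vertex becomes one new face: F′ = F + V = 14.

14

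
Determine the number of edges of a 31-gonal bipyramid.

A bipyramid over an n-gon has 2n triangular faces and n + 2 vertices: V = 31 + 2 = 33, E = 3·31 = 93, F = 2·31 = 62.

93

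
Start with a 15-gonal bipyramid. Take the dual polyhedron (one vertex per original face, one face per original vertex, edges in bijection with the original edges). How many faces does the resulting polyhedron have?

17

The base solid has V = 17, E = 45, F = 30.
The dual swaps V and F and preserves E: V′ = F = 30, E′ = E = 45, F′ = V = 17.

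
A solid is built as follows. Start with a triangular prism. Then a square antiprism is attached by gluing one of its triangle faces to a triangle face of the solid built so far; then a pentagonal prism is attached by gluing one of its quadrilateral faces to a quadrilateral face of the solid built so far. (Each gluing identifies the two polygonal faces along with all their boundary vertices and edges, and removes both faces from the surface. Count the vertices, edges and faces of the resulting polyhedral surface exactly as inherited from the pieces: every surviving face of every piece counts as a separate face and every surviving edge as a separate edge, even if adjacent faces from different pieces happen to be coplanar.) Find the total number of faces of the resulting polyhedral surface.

A triangular prism: V=6, E=9, F=5.
Attach a square antiprism (V=8, E=16, F=10) along a 3-gon: merge 3 vertices and 3 edges, delete both glued faces → V=11, E=22, F=13.
Attach a pentagonal prism (V=10, E=15, F=7) along a 4-gon: merge 4 vertices and 4 edges, delete both glued faces → V=17, E=33, F=18.
Check: V − E + F = 17 − 33 + 18 = 2.

18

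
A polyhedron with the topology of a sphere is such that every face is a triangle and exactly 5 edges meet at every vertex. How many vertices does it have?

Each face has 3 edges and each edge borders two faces, so 2E = 3F.
Each vertex has degree 5, so 5V = 2E and hence V = 3F/5.
Euler: V − E + F = 2 ⇒ (3F/5) − (3F/2) + F = 2.
Multiply by 10: (6 − 15 + 10)F = 20, i.e. 1F = 20.
So F = 20, E = 3·20/2 = 30, V = 3·20/5 = 12.

12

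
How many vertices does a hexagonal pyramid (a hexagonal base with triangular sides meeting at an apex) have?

7

A pyramid on an n-gon base has one n-gon and n triangles: V = 6 + 1 = 7, E = 2·6 = 12, F = 6 + 1 = 7.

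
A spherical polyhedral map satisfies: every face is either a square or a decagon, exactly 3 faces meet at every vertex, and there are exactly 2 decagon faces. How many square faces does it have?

10

Let x be the number of squares; then F = 2 + x.
Edge–face incidences: 2E = 10·2 + 4·x = 20 + 4x.
Every vertex has degree 3, so 3V = 2E.
Euler: V − E + F = 2 ⇒ (2E)/3 − E + (2 + x) = 2.
Multiply by 6: 2·(2E) − 3·(2E) + 6·(2 + x) = 12, i.e. 12 + 6x − (20 + 4x) = 12.
Collecting terms: 2x − 8 = 12, so 2x = 20, so x = 10.
Then 2E = 20 + 4·10 = 60, so E = 30, V = 2E/3 = 20, F = 2 + 10 = 12.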